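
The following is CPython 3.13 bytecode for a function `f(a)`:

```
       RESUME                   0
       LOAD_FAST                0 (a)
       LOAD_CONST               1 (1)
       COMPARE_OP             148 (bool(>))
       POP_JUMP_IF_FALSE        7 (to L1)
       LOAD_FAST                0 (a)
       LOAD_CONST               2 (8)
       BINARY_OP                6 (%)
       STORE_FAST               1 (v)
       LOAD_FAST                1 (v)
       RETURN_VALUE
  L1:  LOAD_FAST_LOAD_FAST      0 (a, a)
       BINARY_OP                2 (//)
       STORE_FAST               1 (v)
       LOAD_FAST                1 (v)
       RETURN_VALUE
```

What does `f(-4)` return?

1

LOAD_FAST a → push -4. Stack: [-4]
LOAD_CONST → push 1. Stack: [-4, 1]
COMPARE_OP bool(>) → -4 vs 1 = False. Stack: [False]
POP_JUMP_IF_FALSE → pop False; jump. Stack: []
LOAD_FAST_LOAD_FAST a,a → push -4,-4. Stack: [-4, -4]
BINARY_OP // → -4 // -4 = 1. Stack: [1]
STORE_FAST v → v=1. Stack: []
LOAD_FAST v → push 1. Stack: [1]
RETURN_VALUE → return 1.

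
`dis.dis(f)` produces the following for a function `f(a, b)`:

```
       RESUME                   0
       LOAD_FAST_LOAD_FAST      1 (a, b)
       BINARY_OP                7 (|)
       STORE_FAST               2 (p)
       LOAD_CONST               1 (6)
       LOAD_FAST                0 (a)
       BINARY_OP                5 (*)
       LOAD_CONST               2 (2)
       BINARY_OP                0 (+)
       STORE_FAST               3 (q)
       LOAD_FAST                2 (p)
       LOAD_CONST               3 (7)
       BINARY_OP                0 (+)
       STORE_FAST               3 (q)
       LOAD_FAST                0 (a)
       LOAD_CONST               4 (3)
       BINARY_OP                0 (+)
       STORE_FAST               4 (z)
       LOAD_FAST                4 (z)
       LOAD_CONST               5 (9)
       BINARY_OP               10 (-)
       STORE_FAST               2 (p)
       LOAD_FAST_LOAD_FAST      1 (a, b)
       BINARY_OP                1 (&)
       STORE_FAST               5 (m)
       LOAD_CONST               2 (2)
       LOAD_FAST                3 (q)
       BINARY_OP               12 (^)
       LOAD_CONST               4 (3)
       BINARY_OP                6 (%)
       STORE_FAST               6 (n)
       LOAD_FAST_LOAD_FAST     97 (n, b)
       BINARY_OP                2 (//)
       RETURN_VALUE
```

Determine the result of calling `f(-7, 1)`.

2

LOAD_FAST_LOAD_FAST a,b → push -7,1. Stack: [-7, 1]
BINARY_OP | → -7 | 1 = -7. Stack: [-7]
STORE_FAST p → p=-7. Stack: []
LOAD_CONST → push 6. Stack: [6]
LOAD_FAST a → push -7. Stack: [6, -7]
BINARY_OP * → 6 * -7 = -42. Stack: [-42]
LOAD_CONST → push 2. Stack: [-42, 2]
BINARY_OP + → -42 + 2 = -40. Stack: [-40]
STORE_FAST q → q=-40. Stack: []
LOAD_FAST p → push -7. Stack: [-7]
LOAD_CONST → push 7. Stack: [-7, 7]
BINARY_OP + → -7 + 7 = 0. Stack: [0]
STORE_FAST q → q=0. Stack: []
LOAD_FAST a → push -7. Stack: [-7]
LOAD_CONST → push 3. Stack: [-7, 3]
BINARY_OP + → -7 + 3 = -4. Stack: [-4]
STORE_FAST z → z=-4. Stack: []
LOAD_FAST z → push -4. Stack: [-4]
LOAD_CONST → push 9. Stack: [-4, 9]
BINARY_OP - → -4 - 9 = -13. Stack: [-13]
STORE_FAST p → p=-13. Stack: []
LOAD_FAST_LOAD_FAST a,b → push -7,1. Stack: [-7, 1]
BINARY_OP & → -7 & 1 = 1. Stack: [1]
STORE_FAST m → m=1. Stack: []
LOAD_CONST → push 2. Stack: [2]
LOAD_FAST q → push 0. Stack: [2, 0]
BINARY_OP ^ → 2 ^ 0 = 2. Stack: [2]
LOAD_CONST → push 3. Stack: [2, 3]
BINARY_OP % → 2 % 3 = 2. Stack: [2]
STORE_FAST n → n=2. Stack: []
LOAD_FAST_LOAD_FAST n,b → push 2,1. Stack: [2, 1]
BINARY_OP // → 2 // 1 = 2. Stack: [2]
RETURN_VALUE → return 2.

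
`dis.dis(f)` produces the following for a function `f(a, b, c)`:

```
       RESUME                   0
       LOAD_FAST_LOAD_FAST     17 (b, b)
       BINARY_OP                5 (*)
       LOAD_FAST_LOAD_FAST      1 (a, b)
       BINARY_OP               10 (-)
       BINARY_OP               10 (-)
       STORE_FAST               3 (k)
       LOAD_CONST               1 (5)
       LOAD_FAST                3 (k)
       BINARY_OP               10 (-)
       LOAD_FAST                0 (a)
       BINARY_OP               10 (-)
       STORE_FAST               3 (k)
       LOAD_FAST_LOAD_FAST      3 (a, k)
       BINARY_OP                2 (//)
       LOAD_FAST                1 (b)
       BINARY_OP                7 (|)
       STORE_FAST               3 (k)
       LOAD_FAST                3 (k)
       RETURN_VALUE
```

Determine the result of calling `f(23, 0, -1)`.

LOAD_FAST_LOAD_FAST b,b → push 0,0. Stack: [0, 0]
BINARY_OP * → 0 * 0 = 0. Stack: [0]
LOAD_FAST_LOAD_FAST a,b → push 23,0. Stack: [0, 23, 0]
BINARY_OP - → 23 - 0 = 23. Stack: [0, 23]
BINARY_OP - → 0 - 23 = -23. Stack: [-23]
STORE_FAST k → k=-23. Stack: []
LOAD_CONST → push 5. Stack: [5]
LOAD_FAST k → push -23. Stack: [5, -23]
BINARY_OP - → 5 - -23 = 28. Stack: [28]
LOAD_FAST a → push 23. Stack: [28, 23]
BINARY_OP - → 28 - 23 = 5. Stack: [5]
STORE_FAST k → k=5. Stack: []
LOAD_FAST_LOAD_FAST a,k → push 23,5. Stack: [23, 5]
BINARY_OP // → 23 // 5 = 4. Stack: [4]
LOAD_FAST b → push 0. Stack: [4, 0]
BINARY_OP | → 4 | 0 = 4. Stack: [4]
STORE_FAST k → k=4. Stack: []
LOAD_FAST k → push 4. Stack: [4]
RETURN_VALUE → return 4.

4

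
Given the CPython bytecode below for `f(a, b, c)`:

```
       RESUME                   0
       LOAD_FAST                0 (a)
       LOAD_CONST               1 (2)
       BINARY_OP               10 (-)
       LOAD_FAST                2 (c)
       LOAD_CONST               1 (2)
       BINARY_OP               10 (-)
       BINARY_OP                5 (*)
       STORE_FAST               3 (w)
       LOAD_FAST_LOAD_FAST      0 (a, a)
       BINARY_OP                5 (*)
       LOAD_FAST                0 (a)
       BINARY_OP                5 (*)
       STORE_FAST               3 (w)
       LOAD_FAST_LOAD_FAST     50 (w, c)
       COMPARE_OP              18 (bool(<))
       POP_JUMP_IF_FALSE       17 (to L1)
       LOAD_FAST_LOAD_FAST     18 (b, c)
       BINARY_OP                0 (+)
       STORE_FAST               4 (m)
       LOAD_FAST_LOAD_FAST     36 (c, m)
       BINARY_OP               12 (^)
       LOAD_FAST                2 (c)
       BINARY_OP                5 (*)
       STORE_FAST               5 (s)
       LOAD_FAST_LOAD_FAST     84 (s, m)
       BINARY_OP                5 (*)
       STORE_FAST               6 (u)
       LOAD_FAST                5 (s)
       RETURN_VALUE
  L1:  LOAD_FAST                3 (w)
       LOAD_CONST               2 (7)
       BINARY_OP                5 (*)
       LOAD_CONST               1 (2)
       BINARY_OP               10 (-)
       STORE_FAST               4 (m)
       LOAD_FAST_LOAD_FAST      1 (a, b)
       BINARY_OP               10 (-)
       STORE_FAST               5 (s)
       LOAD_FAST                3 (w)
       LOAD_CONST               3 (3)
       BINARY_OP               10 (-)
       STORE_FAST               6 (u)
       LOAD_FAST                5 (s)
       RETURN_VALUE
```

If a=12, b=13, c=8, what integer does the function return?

-1

LOAD_FAST a → push 12. Stack: [12]
LOAD_CONST → push 2. Stack: [12, 2]
BINARY_OP - → 12 - 2 = 10. Stack: [10]
LOAD_FAST c → push 8. Stack: [10, 8]
LOAD_CONST → push 2. Stack: [10, 8, 2]
BINARY_OP - → 8 - 2 = 6. Stack: [10, 6]
BINARY_OP * → 10 * 6 = 60. Stack: [60]
STORE_FAST w → w=60. Stack: []
LOAD_FAST_LOAD_FAST a,a → push 12,12. Stack: [12, 12]
BINARY_OP * → 12 * 12 = 144. Stack: [144]
LOAD_FAST a → push 12. Stack: [144, 12]
BINARY_OP * → 144 * 12 = 1728. Stack: [1728]
STORE_FAST w → w=1728. Stack: []
LOAD_FAST_LOAD_FAST w,c → push 1728,8. Stack: [1728, 8]
COMPARE_OP bool(<) → 1728 vs 8 = False. Stack: [False]
POP_JUMP_IF_FALSE → pop False; jump. Stack: []
LOAD_FAST w → push 1728. Stack: [1728]
LOAD_CONST → push 7. Stack: [1728, 7]
BINARY_OP * → 1728 * 7 = 12096. Stack: [12096]
LOAD_CONST → push 2. Stack: [12096, 2]
BINARY_OP - → 12096 - 2 = 12094. Stack: [12094]
STORE_FAST m → m=12094. Stack: []
LOAD_FAST_LOAD_FAST a,b → push 12,13. Stack: [12, 13]
BINARY_OP - → 12 - 13 = -1. Stack: [-1]
STORE_FAST s → s=-1. Stack: []
LOAD_FAST w → push 1728. Stack: [1728]
LOAD_CONST → push 3. Stack: [1728, 3]
BINARY_OP - → 1728 - 3 = 1725. Stack: [1725]
STORE_FAST u → u=1725. Stack: []
LOAD_FAST s → push -1. Stack: [-1]
RETURN_VALUE → return -1.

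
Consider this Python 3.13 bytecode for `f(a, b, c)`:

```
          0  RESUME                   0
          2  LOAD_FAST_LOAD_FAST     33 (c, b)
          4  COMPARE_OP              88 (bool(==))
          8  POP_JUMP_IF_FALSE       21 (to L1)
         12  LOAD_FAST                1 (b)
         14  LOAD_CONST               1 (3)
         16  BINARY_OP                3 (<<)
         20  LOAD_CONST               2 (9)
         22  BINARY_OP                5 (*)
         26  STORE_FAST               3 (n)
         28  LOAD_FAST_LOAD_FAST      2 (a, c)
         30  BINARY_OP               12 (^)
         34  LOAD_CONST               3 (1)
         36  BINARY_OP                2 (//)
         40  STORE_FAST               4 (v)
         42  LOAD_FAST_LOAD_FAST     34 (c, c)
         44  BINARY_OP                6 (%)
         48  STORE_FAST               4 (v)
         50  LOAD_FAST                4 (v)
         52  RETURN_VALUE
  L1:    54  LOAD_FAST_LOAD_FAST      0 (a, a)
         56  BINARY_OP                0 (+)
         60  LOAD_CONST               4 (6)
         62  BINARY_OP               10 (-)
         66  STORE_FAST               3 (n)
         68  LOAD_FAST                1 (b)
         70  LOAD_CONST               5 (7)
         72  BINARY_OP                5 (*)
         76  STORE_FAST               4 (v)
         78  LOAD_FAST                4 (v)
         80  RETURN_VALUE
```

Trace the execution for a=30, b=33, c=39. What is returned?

231

LOAD_FAST_LOAD_FAST c,b → push 39,33. Stack: [39, 33]
COMPARE_OP bool(==) → 39 vs 33 = False. Stack: [False]
POP_JUMP_IF_FALSE → pop False; jump. Stack: []
LOAD_FAST_LOAD_FAST a,a → push 30,30. Stack: [30, 30]
BINARY_OP + → 30 + 30 = 60. Stack: [60]
LOAD_CONST → push 6. Stack: [60, 6]
BINARY_OP - → 60 - 6 = 54. Stack: [54]
STORE_FAST n → n=54. Stack: []
LOAD_FAST b → push 33. Stack: [33]
LOAD_CONST → push 7. Stack: [33, 7]
BINARY_OP * → 33 * 7 = 231. Stack: [231]
STORE_FAST v → v=231. Stack: []
LOAD_FAST v → push 231. Stack: [231]
RETURN_VALUE → return 231.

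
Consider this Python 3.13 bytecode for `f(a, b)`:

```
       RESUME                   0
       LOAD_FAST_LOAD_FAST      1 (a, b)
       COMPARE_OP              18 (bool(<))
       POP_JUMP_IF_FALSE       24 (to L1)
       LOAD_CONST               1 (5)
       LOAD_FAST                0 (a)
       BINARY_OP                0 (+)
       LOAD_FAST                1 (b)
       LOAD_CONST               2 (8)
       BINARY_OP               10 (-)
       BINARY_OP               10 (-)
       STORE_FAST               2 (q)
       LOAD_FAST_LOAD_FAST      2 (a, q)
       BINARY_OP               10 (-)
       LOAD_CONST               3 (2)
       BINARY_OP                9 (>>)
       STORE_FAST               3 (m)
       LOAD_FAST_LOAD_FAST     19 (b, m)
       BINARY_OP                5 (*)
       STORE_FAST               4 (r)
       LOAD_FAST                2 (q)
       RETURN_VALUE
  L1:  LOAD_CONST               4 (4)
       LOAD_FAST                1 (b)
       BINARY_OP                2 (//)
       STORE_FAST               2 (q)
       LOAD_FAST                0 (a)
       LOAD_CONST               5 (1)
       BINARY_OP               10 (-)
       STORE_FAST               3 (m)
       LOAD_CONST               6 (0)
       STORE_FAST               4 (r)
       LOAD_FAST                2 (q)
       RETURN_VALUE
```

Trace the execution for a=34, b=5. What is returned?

0

LOAD_FAST_LOAD_FAST a,b → push 34,5. Stack: [34, 5]
COMPARE_OP bool(<) → 34 vs 5 = False. Stack: [False]
POP_JUMP_IF_FALSE → pop False; jump. Stack: []
LOAD_CONST → push 4. Stack: [4]
LOAD_FAST b → push 5. Stack: [4, 5]
BINARY_OP // → 4 // 5 = 0. Stack: [0]
STORE_FAST q → q=0. Stack: []
LOAD_FAST a → push 34. Stack: [34]
LOAD_CONST → push 1. Stack: [34, 1]
BINARY_OP - → 34 - 1 = 33. Stack: [33]
STORE_FAST m → m=33. Stack: []
LOAD_CONST → push 0. Stack: [0]
STORE_FAST r → r=0. Stack: []
LOAD_FAST q → push 0. Stack: [0]
RETURN_VALUE → return 0.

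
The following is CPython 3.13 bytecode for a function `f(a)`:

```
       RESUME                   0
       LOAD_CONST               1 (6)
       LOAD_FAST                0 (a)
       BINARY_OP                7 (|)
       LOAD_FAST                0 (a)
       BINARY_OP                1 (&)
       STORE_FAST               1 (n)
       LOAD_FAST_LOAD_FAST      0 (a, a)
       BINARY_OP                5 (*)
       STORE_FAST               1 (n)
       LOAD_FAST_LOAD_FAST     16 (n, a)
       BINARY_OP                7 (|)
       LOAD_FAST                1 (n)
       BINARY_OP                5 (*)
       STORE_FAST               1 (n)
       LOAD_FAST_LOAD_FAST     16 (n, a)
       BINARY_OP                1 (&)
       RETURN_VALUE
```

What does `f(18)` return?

16

LOAD_CONST → push 6. Stack: [6]
LOAD_FAST a → push 18. Stack: [6, 18]
BINARY_OP | → 6 | 18 = 22. Stack: [22]
LOAD_FAST a → push 18. Stack: [22, 18]
BINARY_OP & → 22 & 18 = 18. Stack: [18]
STORE_FAST n → n=18. Stack: []
LOAD_FAST_LOAD_FAST a,a → push 18,18. Stack: [18, 18]
BINARY_OP * → 18 * 18 = 324. Stack: [324]
STORE_FAST n → n=324. Stack: []
LOAD_FAST_LOAD_FAST n,a → push 324,18. Stack: [324, 18]
BINARY_OP | → 324 | 18 = 342. Stack: [342]
LOAD_FAST n → push 324. Stack: [342, 324]
BINARY_OP * → 342 * 324 = 110808. Stack: [110808]
STORE_FAST n → n=110808. Stack: []
LOAD_FAST_LOAD_FAST n,a → push 110808,18. Stack: [110808, 18]
BINARY_OP & → 110808 & 18 = 16. Stack: [16]
RETURN_VALUE → return 16.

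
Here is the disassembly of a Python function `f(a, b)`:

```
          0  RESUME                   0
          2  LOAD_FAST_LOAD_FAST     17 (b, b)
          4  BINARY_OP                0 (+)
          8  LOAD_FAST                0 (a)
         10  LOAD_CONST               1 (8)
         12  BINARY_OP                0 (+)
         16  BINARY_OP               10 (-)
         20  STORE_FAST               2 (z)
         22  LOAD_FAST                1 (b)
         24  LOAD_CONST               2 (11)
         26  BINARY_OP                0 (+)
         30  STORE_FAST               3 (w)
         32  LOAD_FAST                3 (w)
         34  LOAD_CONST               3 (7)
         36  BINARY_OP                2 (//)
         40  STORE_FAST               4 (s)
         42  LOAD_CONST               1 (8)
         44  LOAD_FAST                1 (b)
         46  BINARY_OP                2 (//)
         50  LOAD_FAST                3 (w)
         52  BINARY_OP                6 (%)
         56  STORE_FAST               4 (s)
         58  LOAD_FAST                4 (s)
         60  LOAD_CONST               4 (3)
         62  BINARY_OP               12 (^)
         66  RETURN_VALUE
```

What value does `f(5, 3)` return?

1

LOAD_FAST_LOAD_FAST b,b → push 3,3. Stack: [3, 3]
BINARY_OP + → 3 + 3 = 6. Stack: [6]
LOAD_FAST a → push 5. Stack: [6, 5]
LOAD_CONST → push 8. Stack: [6, 5, 8]
BINARY_OP + → 5 + 8 = 13. Stack: [6, 13]
BINARY_OP - → 6 - 13 = -7. Stack: [-7]
STORE_FAST z → z=-7. Stack: []
LOAD_FAST b → push 3. Stack: [3]
LOAD_CONST → push 11. Stack: [3, 11]
BINARY_OP + → 3 + 11 = 14. Stack: [14]
STORE_FAST w → w=14. Stack: []
LOAD_FAST w → push 14. Stack: [14]
LOAD_CONST → push 7. Stack: [14, 7]
BINARY_OP // → 14 // 7 = 2. Stack: [2]
STORE_FAST s → s=2. Stack: []
LOAD_CONST → push 8. Stack: [8]
LOAD_FAST b → push 3. Stack: [8, 3]
BINARY_OP // → 8 // 3 = 2. Stack: [2]
LOAD_FAST w → push 14. Stack: [2, 14]
BINARY_OP % → 2 % 14 = 2. Stack: [2]
STORE_FAST s → s=2. Stack: []
LOAD_FAST s → push 2. Stack: [2]
LOAD_CONST → push 3. Stack: [2, 3]
BINARY_OP ^ → 2 ^ 3 = 1. Stack: [1]
RETURN_VALUE → return 1.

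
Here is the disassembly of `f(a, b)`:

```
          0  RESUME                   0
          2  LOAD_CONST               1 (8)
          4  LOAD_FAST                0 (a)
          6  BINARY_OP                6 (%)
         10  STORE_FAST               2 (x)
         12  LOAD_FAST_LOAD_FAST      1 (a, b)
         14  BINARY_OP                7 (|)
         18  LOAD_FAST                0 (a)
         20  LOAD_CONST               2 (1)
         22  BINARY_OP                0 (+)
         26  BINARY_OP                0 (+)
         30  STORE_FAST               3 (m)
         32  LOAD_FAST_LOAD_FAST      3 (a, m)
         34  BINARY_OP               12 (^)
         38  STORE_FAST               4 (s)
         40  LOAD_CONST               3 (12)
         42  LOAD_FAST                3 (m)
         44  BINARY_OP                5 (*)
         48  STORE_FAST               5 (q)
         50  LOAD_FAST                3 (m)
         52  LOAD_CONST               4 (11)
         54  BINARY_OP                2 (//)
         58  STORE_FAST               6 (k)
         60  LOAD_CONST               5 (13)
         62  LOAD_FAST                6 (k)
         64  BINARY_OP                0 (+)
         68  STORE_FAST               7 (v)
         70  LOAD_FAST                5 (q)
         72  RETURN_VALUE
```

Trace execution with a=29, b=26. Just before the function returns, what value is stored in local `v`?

LOAD_CONST → push 8. Stack: [8]
LOAD_FAST a → push 29. Stack: [8, 29]
BINARY_OP % → 8 % 29 = 8. Stack: [8]
STORE_FAST x → x=8. Stack: []
LOAD_FAST_LOAD_FAST a,b → push 29,26. Stack: [29, 26]
BINARY_OP | → 29 | 26 = 31. Stack: [31]
LOAD_FAST a → push 29. Stack: [31, 29]
LOAD_CONST → push 1. Stack: [31, 29, 1]
BINARY_OP + → 29 + 1 = 30. Stack: [31, 30]
BINARY_OP + → 31 + 30 = 61. Stack: [61]
STORE_FAST m → m=61. Stack: []
LOAD_FAST_LOAD_FAST a,m → push 29,61. Stack: [29, 61]
BINARY_OP ^ → 29 ^ 61 = 32. Stack: [32]
STORE_FAST s → s=32. Stack: []
LOAD_CONST → push 12. Stack: [12]
LOAD_FAST m → push 61. Stack: [12, 61]
BINARY_OP * → 12 * 61 = 732. Stack: [732]
STORE_FAST q → q=732. Stack: []
LOAD_FAST m → push 61. Stack: [61]
LOAD_CONST → push 11. Stack: [61, 11]
BINARY_OP // → 61 // 11 = 5. Stack: [5]
STORE_FAST k → k=5. Stack: []
LOAD_CONST → push 13. Stack: [13]
LOAD_FAST k → push 5. Stack: [13, 5]
BINARY_OP + → 13 + 5 = 18. Stack: [18]
STORE_FAST v → v=18. Stack: []
LOAD_FAST q → push 732. Stack: [732]
RETURN_VALUE → return 732.

18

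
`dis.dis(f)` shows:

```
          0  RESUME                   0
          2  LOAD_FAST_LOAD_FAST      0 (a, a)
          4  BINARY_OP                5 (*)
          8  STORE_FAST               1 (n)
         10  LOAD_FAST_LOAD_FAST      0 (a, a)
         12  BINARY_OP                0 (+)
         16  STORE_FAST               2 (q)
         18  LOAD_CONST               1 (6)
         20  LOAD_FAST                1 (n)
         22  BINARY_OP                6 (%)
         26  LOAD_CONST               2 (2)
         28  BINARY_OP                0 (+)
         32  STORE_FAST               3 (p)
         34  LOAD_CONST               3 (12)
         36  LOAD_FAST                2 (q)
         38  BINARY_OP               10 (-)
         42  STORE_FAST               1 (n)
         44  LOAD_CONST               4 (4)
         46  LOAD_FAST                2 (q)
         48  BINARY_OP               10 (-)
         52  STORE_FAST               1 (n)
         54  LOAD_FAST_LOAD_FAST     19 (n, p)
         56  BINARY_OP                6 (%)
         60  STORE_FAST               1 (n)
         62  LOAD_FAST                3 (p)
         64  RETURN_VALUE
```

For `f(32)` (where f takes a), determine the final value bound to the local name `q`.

64

LOAD_FAST_LOAD_FAST a,a → push 32,32. Stack: [32, 32]
BINARY_OP * → 32 * 32 = 1024. Stack: [1024]
STORE_FAST n → n=1024. Stack: []
LOAD_FAST_LOAD_FAST a,a → push 32,32. Stack: [32, 32]
BINARY_OP + → 32 + 32 = 64. Stack: [64]
STORE_FAST q → q=64. Stack: []
LOAD_CONST → push 6. Stack: [6]
LOAD_FAST n → push 1024. Stack: [6, 1024]
BINARY_OP % → 6 % 1024 = 6. Stack: [6]
LOAD_CONST → push 2. Stack: [6, 2]
BINARY_OP + → 6 + 2 = 8. Stack: [8]
STORE_FAST p → p=8. Stack: []
LOAD_CONST → push 12. Stack: [12]
LOAD_FAST q → push 64. Stack: [12, 64]
BINARY_OP - → 12 - 64 = -52. Stack: [-52]
STORE_FAST n → n=-52. Stack: []
LOAD_CONST → push 4. Stack: [4]
LOAD_FAST q → push 64. Stack: [4, 64]
BINARY_OP - → 4 - 64 = -60. Stack: [-60]
STORE_FAST n → n=-60. Stack: []
LOAD_FAST_LOAD_FAST n,p → push -60,8. Stack: [-60, 8]
BINARY_OP % → -60 % 8 = 4. Stack: [4]
STORE_FAST n → n=4. Stack: []
LOAD_FAST p → push 8. Stack: [8]
RETURN_VALUE → return 8.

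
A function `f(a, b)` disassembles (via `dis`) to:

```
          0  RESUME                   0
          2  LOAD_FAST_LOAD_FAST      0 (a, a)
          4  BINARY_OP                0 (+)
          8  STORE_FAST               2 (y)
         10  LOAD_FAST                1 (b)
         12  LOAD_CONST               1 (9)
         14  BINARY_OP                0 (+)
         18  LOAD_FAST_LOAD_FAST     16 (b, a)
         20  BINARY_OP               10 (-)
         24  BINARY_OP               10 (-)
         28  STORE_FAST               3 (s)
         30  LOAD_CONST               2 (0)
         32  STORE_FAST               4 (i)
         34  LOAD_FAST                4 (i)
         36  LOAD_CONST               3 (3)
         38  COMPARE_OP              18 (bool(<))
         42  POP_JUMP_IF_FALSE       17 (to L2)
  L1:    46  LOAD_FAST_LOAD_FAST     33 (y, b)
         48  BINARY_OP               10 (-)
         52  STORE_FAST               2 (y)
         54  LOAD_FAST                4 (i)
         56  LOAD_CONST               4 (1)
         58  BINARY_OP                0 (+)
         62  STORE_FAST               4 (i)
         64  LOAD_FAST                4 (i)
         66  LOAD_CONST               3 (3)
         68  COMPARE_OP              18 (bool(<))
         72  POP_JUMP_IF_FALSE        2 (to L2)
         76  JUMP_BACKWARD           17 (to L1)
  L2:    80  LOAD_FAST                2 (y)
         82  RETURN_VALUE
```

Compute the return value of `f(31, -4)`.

LOAD_FAST_LOAD_FAST a,a → push 31,31. Stack: [31, 31]
BINARY_OP + → 31 + 31 = 62. Stack: [62]
STORE_FAST y → y=62. Stack: []
LOAD_FAST b → push -4. Stack: [-4]
LOAD_CONST → push 9. Stack: [-4, 9]
BINARY_OP + → -4 + 9 = 5. Stack: [5]
LOAD_FAST_LOAD_FAST b,a → push -4,31. Stack: [5, -4, 31]
BINARY_OP - → -4 - 31 = -35. Stack: [5, -35]
BINARY_OP - → 5 - -35 = 40. Stack: [40]
STORE_FAST s → s=40. Stack: []
LOAD_CONST → push 0. Stack: [0]
STORE_FAST i → i=0. Stack: []
LOAD_FAST i → push 0. Stack: [0]
LOAD_CONST → push 3. Stack: [0, 3]
COMPARE_OP bool(<) → 0 vs 3 = True. Stack: [True]
POP_JUMP_IF_FALSE → pop True; no jump. Stack: []
LOAD_FAST_LOAD_FAST y,b → push 62,-4. Stack: [62, -4]
BINARY_OP - → 62 - -4 = 66. Stack: [66]
STORE_FAST y → y=66. Stack: []
LOAD_FAST i → push 0. Stack: [0]
LOAD_CONST → push 1. Stack: [0, 1]
BINARY_OP + → 0 + 1 = 1. Stack: [1]
STORE_FAST i → i=1. Stack: []
LOAD_FAST i → push 1. Stack: [1]
LOAD_CONST → push 3. Stack: [1, 3]
COMPARE_OP bool(<) → 1 vs 3 = True. Stack: [True]
POP_JUMP_IF_FALSE → pop True; no jump. Stack: []
LOAD_FAST_LOAD_FAST y,b → push 66,-4. Stack: [66, -4]
BINARY_OP - → 66 - -4 = 70. Stack: [70]
STORE_FAST y → y=70. Stack: []
LOAD_FAST i → push 1. Stack: [1]
LOAD_CONST → push 1. Stack: [1, 1]
BINARY_OP + → 1 + 1 = 2. Stack: [2]
STORE_FAST i → i=2. Stack: []
LOAD_FAST i → push 2. Stack: [2]
LOAD_CONST → push 3. Stack: [2, 3]
COMPARE_OP bool(<) → 2 vs 3 = True. Stack: [True]
POP_JUMP_IF_FALSE → pop True; no jump. Stack: []
LOAD_FAST_LOAD_FAST y,b → push 70,-4. Stack: [70, -4]
BINARY_OP - → 70 - -4 = 74. Stack: [74]
STORE_FAST y → y=74. Stack: []
LOAD_FAST i → push 2. Stack: [2]
LOAD_CONST → push 1. Stack: [2, 1]
BINARY_OP + → 2 + 1 = 3. Stack: [3]
STORE_FAST i → i=3. Stack: []
LOAD_FAST i → push 3. Stack: [3]
LOAD_CONST → push 3. Stack: [3, 3]
COMPARE_OP bool(<) → 3 vs 3 = False. Stack: [False]
POP_JUMP_IF_FALSE → pop False; jump. Stack: []
LOAD_FAST y → push 74. Stack: [74]
RETURN_VALUE → return 74.

74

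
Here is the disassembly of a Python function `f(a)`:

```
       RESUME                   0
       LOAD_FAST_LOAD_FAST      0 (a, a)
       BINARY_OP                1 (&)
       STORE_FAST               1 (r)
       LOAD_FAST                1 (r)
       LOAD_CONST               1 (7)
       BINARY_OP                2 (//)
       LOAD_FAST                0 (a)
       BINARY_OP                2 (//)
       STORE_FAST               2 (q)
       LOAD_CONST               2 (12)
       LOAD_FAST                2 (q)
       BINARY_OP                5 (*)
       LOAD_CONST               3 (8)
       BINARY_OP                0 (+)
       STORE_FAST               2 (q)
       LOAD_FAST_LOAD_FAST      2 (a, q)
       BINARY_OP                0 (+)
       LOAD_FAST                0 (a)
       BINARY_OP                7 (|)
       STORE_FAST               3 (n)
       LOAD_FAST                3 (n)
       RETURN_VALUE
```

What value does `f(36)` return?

LOAD_FAST_LOAD_FAST a,a → push 36,36. Stack: [36, 36]
BINARY_OP & → 36 & 36 = 36. Stack: [36]
STORE_FAST r → r=36. Stack: []
LOAD_FAST r → push 36. Stack: [36]
LOAD_CONST → push 7. Stack: [36, 7]
BINARY_OP // → 36 // 7 = 5. Stack: [5]
LOAD_FAST a → push 36. Stack: [5, 36]
BINARY_OP // → 5 // 36 = 0. Stack: [0]
STORE_FAST q → q=0. Stack: []
LOAD_CONST → push 12. Stack: [12]
LOAD_FAST q → push 0. Stack: [12, 0]
BINARY_OP * → 12 * 0 = 0. Stack: [0]
LOAD_CONST → push 8. Stack: [0, 8]
BINARY_OP + → 0 + 8 = 8. Stack: [8]
STORE_FAST q → q=8. Stack: []
LOAD_FAST_LOAD_FAST a,q → push 36,8. Stack: [36, 8]
BINARY_OP + → 36 + 8 = 44. Stack: [44]
LOAD_FAST a → push 36. Stack: [44, 36]
BINARY_OP | → 44 | 36 = 44. Stack: [44]
STORE_FAST n → n=44. Stack: []
LOAD_FAST n → push 44. Stack: [44]
RETURN_VALUE → return 44.

44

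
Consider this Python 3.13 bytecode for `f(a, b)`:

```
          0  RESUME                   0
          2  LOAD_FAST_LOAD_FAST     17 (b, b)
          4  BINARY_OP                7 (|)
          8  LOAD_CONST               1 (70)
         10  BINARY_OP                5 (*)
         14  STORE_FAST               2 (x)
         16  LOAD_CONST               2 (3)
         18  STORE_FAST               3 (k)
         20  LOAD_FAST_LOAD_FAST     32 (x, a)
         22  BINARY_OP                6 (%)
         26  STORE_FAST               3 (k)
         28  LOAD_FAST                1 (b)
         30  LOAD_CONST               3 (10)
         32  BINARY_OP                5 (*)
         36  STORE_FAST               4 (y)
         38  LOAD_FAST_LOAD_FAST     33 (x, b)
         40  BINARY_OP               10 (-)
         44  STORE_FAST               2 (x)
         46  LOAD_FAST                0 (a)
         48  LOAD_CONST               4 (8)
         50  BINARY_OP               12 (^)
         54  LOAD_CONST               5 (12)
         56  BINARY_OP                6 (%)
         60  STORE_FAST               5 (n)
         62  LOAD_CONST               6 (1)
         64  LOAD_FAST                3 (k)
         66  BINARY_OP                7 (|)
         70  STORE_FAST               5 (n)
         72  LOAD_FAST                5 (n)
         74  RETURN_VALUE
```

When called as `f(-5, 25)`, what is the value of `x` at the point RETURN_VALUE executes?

1725

LOAD_FAST_LOAD_FAST b,b → push 25,25. Stack: [25, 25]
BINARY_OP | → 25 | 25 = 25. Stack: [25]
LOAD_CONST → push 70. Stack: [25, 70]
BINARY_OP * → 25 * 70 = 1750. Stack: [1750]
STORE_FAST x → x=1750. Stack: []
LOAD_CONST → push 3. Stack: [3]
STORE_FAST k → k=3. Stack: []
LOAD_FAST_LOAD_FAST x,a → push 1750,-5. Stack: [1750, -5]
BINARY_OP % → 1750 % -5 = 0. Stack: [0]
STORE_FAST k → k=0. Stack: []
LOAD_FAST b → push 25. Stack: [25]
LOAD_CONST → push 10. Stack: [25, 10]
BINARY_OP * → 25 * 10 = 250. Stack: [250]
STORE_FAST y → y=250. Stack: []
LOAD_FAST_LOAD_FAST x,b → push 1750,25. Stack: [1750, 25]
BINARY_OP - → 1750 - 25 = 1725. Stack: [1725]
STORE_FAST x → x=1725. Stack: []
LOAD_FAST a → push -5. Stack: [-5]
LOAD_CONST → push 8. Stack: [-5, 8]
BINARY_OP ^ → -5 ^ 8 = -13. Stack: [-13]
LOAD_CONST → push 12. Stack: [-13, 12]
BINARY_OP % → -13 % 12 = 11. Stack: [11]
STORE_FAST n → n=11. Stack: []
LOAD_CONST → push 1. Stack: [1]
LOAD_FAST k → push 0. Stack: [1, 0]
BINARY_OP | → 1 | 0 = 1. Stack: [1]
STORE_FAST n → n=1. Stack: []
LOAD_FAST n → push 1. Stack: [1]
RETURN_VALUE → return 1.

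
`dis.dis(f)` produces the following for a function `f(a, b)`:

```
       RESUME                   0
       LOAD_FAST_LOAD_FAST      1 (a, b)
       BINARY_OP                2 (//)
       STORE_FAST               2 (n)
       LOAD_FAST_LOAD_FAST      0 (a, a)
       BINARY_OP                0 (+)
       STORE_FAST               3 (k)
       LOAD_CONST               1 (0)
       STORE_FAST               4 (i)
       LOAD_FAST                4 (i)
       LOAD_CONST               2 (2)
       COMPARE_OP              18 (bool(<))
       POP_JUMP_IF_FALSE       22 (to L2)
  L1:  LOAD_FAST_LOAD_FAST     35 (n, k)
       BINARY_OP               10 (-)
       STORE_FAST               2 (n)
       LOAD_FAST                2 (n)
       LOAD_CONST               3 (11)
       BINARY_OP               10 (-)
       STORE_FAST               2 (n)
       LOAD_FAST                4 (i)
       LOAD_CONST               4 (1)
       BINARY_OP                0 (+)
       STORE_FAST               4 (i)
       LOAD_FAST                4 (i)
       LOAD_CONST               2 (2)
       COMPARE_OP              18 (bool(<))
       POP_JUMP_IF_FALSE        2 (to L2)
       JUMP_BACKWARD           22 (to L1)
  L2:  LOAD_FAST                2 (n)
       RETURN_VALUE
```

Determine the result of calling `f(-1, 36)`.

LOAD_FAST_LOAD_FAST a,b → push -1,36. Stack: [-1, 36]
BINARY_OP // → -1 // 36 = -1. Stack: [-1]
STORE_FAST n → n=-1. Stack: []
LOAD_FAST_LOAD_FAST a,a → push -1,-1. Stack: [-1, -1]
BINARY_OP + → -1 + -1 = -2. Stack: [-2]
STORE_FAST k → k=-2. Stack: []
LOAD_CONST → push 0. Stack: [0]
STORE_FAST i → i=0. Stack: []
LOAD_FAST i → push 0. Stack: [0]
LOAD_CONST → push 2. Stack: [0, 2]
COMPARE_OP bool(<) → 0 vs 2 = True. Stack: [True]
POP_JUMP_IF_FALSE → pop True; no jump. Stack: []
LOAD_FAST_LOAD_FAST n,k → push -1,-2. Stack: [-1, -2]
BINARY_OP - → -1 - -2 = 1. Stack: [1]
STORE_FAST n → n=1. Stack: []
LOAD_FAST n → push 1. Stack: [1]
LOAD_CONST → push 11. Stack: [1, 11]
BINARY_OP - → 1 - 11 = -10. Stack: [-10]
STORE_FAST n → n=-10. Stack: []
LOAD_FAST i → push 0. Stack: [0]
LOAD_CONST → push 1. Stack: [0, 1]
BINARY_OP + → 0 + 1 = 1. Stack: [1]
STORE_FAST i → i=1. Stack: []
LOAD_FAST i → push 1. Stack: [1]
LOAD_CONST → push 2. Stack: [1, 2]
COMPARE_OP bool(<) → 1 vs 2 = True. Stack: [True]
POP_JUMP_IF_FALSE → pop True; no jump. Stack: []
LOAD_FAST_LOAD_FAST n,k → push -10,-2. Stack: [-10, -2]
BINARY_OP - → -10 - -2 = -8. Stack: [-8]
STORE_FAST n → n=-8. Stack: []
LOAD_FAST n → push -8. Stack: [-8]
LOAD_CONST → push 11. Stack: [-8, 11]
BINARY_OP - → -8 - 11 = -19. Stack: [-19]
STORE_FAST n → n=-19. Stack: []
LOAD_FAST i → push 1. Stack: [1]
LOAD_CONST → push 1. Stack: [1, 1]
BINARY_OP + → 1 + 1 = 2. Stack: [2]
STORE_FAST i → i=2. Stack: []
LOAD_FAST i → push 2. Stack: [2]
LOAD_CONST → push 2. Stack: [2, 2]
COMPARE_OP bool(<) → 2 vs 2 = False. Stack: [False]
POP_JUMP_IF_FALSE → pop False; jump. Stack: []
LOAD_FAST n → push -19. Stack: [-19]
RETURN_VALUE → return -19.

-19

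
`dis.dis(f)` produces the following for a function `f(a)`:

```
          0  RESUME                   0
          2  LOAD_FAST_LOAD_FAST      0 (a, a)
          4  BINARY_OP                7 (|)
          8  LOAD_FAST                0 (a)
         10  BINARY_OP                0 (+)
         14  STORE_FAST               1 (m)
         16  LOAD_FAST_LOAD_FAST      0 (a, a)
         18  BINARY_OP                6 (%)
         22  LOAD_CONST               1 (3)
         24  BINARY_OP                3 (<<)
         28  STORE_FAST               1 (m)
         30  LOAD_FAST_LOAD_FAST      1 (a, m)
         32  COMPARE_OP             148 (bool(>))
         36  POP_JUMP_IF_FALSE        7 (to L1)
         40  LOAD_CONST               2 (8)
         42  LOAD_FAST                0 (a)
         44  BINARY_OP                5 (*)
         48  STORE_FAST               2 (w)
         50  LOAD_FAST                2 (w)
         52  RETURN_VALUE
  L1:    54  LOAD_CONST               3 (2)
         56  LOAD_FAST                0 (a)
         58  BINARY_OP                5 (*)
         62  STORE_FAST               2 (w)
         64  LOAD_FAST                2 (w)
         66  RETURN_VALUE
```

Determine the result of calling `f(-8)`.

-16

LOAD_FAST_LOAD_FAST a,a → push -8,-8. Stack: [-8, -8]
BINARY_OP | → -8 | -8 = -8. Stack: [-8]
LOAD_FAST a → push -8. Stack: [-8, -8]
BINARY_OP + → -8 + -8 = -16. Stack: [-16]
STORE_FAST m → m=-16. Stack: []
LOAD_FAST_LOAD_FAST a,a → push -8,-8. Stack: [-8, -8]
BINARY_OP % → -8 % -8 = 0. Stack: [0]
LOAD_CONST → push 3. Stack: [0, 3]
BINARY_OP << → 0 << 3 = 0. Stack: [0]
STORE_FAST m → m=0. Stack: []
LOAD_FAST_LOAD_FAST a,m → push -8,0. Stack: [-8, 0]
COMPARE_OP bool(>) → -8 vs 0 = False. Stack: [False]
POP_JUMP_IF_FALSE → pop False; jump. Stack: []
LOAD_CONST → push 2. Stack: [2]
LOAD_FAST a → push -8. Stack: [2, -8]
BINARY_OP * → 2 * -8 = -16. Stack: [-16]
STORE_FAST w → w=-16. Stack: []
LOAD_FAST w → push -16. Stack: [-16]
RETURN_VALUE → return -16.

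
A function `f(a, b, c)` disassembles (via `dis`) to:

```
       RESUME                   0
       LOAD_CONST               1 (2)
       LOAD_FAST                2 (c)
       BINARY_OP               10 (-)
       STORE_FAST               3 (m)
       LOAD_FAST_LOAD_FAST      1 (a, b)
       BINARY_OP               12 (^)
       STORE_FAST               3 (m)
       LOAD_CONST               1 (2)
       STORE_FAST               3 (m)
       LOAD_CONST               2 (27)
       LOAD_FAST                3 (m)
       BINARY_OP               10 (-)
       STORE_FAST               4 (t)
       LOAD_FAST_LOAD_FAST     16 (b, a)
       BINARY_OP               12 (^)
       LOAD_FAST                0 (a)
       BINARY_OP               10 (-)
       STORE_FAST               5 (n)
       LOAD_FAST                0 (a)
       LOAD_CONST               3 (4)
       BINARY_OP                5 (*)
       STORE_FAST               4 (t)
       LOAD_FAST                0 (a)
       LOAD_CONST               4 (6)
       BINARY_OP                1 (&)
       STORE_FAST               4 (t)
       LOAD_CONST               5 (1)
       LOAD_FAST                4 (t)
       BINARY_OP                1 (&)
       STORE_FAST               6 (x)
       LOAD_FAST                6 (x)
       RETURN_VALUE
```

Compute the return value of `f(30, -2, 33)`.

0

LOAD_CONST → push 2. Stack: [2]
LOAD_FAST c → push 33. Stack: [2, 33]
BINARY_OP - → 2 - 33 = -31. Stack: [-31]
STORE_FAST m → m=-31. Stack: []
LOAD_FAST_LOAD_FAST a,b → push 30,-2. Stack: [30, -2]
BINARY_OP ^ → 30 ^ -2 = -32. Stack: [-32]
STORE_FAST m → m=-32. Stack: []
LOAD_CONST → push 2. Stack: [2]
STORE_FAST m → m=2. Stack: []
LOAD_CONST → push 27. Stack: [27]
LOAD_FAST m → push 2. Stack: [27, 2]
BINARY_OP - → 27 - 2 = 25. Stack: [25]
STORE_FAST t → t=25. Stack: []
LOAD_FAST_LOAD_FAST b,a → push -2,30. Stack: [-2, 30]
BINARY_OP ^ → -2 ^ 30 = -32. Stack: [-32]
LOAD_FAST a → push 30. Stack: [-32, 30]
BINARY_OP - → -32 - 30 = -62. Stack: [-62]
STORE_FAST n → n=-62. Stack: []
LOAD_FAST a → push 30. Stack: [30]
LOAD_CONST → push 4. Stack: [30, 4]
BINARY_OP * → 30 * 4 = 120. Stack: [120]
STORE_FAST t → t=120. Stack: []
LOAD_FAST a → push 30. Stack: [30]
LOAD_CONST → push 6. Stack: [30, 6]
BINARY_OP & → 30 & 6 = 6. Stack: [6]
STORE_FAST t → t=6. Stack: []
LOAD_CONST → push 1. Stack: [1]
LOAD_FAST t → push 6. Stack: [1, 6]
BINARY_OP & → 1 & 6 = 0. Stack: [0]
STORE_FAST x → x=0. Stack: []
LOAD_FAST x → push 0. Stack: [0]
RETURN_VALUE → return 0.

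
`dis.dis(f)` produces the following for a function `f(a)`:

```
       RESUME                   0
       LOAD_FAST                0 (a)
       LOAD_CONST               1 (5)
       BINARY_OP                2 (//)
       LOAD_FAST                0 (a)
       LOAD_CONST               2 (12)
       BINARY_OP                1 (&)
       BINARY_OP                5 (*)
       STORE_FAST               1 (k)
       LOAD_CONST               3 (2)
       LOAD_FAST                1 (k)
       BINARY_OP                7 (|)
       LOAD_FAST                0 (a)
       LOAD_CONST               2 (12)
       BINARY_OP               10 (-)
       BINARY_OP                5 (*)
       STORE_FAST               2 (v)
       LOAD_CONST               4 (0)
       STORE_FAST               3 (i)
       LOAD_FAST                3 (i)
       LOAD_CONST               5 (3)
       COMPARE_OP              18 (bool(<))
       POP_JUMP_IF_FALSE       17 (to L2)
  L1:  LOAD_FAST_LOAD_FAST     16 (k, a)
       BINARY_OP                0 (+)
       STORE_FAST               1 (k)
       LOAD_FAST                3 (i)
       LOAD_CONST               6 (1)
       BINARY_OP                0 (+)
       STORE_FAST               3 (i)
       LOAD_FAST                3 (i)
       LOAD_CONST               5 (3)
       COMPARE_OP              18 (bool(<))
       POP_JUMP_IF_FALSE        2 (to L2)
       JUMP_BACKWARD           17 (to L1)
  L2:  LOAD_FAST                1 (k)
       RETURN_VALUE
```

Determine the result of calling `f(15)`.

LOAD_FAST a → push 15. Stack: [15]
LOAD_CONST → push 5. Stack: [15, 5]
BINARY_OP // → 15 // 5 = 3. Stack: [3]
LOAD_FAST a → push 15. Stack: [3, 15]
LOAD_CONST → push 12. Stack: [3, 15, 12]
BINARY_OP & → 15 & 12 = 12. Stack: [3, 12]
BINARY_OP * → 3 * 12 = 36. Stack: [36]
STORE_FAST k → k=36. Stack: []
LOAD_CONST → push 2. Stack: [2]
LOAD_FAST k → push 36. Stack: [2, 36]
BINARY_OP | → 2 | 36 = 38. Stack: [38]
LOAD_FAST a → push 15. Stack: [38, 15]
LOAD_CONST → push 12. Stack: [38, 15, 12]
BINARY_OP - → 15 - 12 = 3. Stack: [38, 3]
BINARY_OP * → 38 * 3 = 114. Stack: [114]
STORE_FAST v → v=114. Stack: []
LOAD_CONST → push 0. Stack: [0]
STORE_FAST i → i=0. Stack: []
LOAD_FAST i → push 0. Stack: [0]
LOAD_CONST → push 3. Stack: [0, 3]
COMPARE_OP bool(<) → 0 vs 3 = True. Stack: [True]
POP_JUMP_IF_FALSE → pop True; no jump. Stack: []
LOAD_FAST_LOAD_FAST k,a → push 36,15. Stack: [36, 15]
BINARY_OP + → 36 + 15 = 51. Stack: [51]
STORE_FAST k → k=51. Stack: []
LOAD_FAST i → push 0. Stack: [0]
LOAD_CONST → push 1. Stack: [0, 1]
BINARY_OP + → 0 + 1 = 1. Stack: [1]
STORE_FAST i → i=1. Stack: []
LOAD_FAST i → push 1. Stack: [1]
LOAD_CONST → push 3. Stack: [1, 3]
COMPARE_OP bool(<) → 1 vs 3 = True. Stack: [True]
POP_JUMP_IF_FALSE → pop True; no jump. Stack: []
LOAD_FAST_LOAD_FAST k,a → push 51,15. Stack: [51, 15]
BINARY_OP + → 51 + 15 = 66. Stack: [66]
STORE_FAST k → k=66. Stack: []
LOAD_FAST i → push 1. Stack: [1]
LOAD_CONST → push 1. Stack: [1, 1]
BINARY_OP + → 1 + 1 = 2. Stack: [2]
STORE_FAST i → i=2. Stack: []
LOAD_FAST i → push 2. Stack: [2]
LOAD_CONST → push 3. Stack: [2, 3]
COMPARE_OP bool(<) → 2 vs 3 = True. Stack: [True]
POP_JUMP_IF_FALSE → pop True; no jump. Stack: []
LOAD_FAST_LOAD_FAST k,a → push 66,15. Stack: [66, 15]
BINARY_OP + → 66 + 15 = 81. Stack: [81]
STORE_FAST k → k=81. Stack: []
LOAD_FAST i → push 2. Stack: [2]
LOAD_CONST → push 1. Stack: [2, 1]
BINARY_OP + → 2 + 1 = 3. Stack: [3]
STORE_FAST i → i=3. Stack: []
LOAD_FAST i → push 3. Stack: [3]
LOAD_CONST → push 3. Stack: [3, 3]
COMPARE_OP bool(<) → 3 vs 3 = False. Stack: [False]
POP_JUMP_IF_FALSE → pop False; jump. Stack: []
LOAD_FAST k → push 81. Stack: [81]
RETURN_VALUE → return 81.

81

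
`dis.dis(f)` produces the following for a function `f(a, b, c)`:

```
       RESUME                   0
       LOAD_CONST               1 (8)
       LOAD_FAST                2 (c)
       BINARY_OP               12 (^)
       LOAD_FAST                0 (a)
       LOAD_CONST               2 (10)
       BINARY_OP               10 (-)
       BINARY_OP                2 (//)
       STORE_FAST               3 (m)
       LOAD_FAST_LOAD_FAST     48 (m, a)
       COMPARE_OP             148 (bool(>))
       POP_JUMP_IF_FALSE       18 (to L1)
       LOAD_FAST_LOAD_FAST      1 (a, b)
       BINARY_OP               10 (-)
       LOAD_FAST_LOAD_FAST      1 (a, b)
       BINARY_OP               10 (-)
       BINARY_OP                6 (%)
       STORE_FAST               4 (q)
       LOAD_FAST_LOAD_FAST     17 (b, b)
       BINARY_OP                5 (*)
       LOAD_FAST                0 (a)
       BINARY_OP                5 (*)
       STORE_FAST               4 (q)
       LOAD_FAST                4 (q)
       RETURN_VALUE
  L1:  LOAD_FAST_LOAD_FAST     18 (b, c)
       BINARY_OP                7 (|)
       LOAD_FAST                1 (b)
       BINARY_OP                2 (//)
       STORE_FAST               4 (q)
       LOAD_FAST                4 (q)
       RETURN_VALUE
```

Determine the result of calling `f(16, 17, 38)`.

3

LOAD_CONST → push 8. Stack: [8]
LOAD_FAST c → push 38. Stack: [8, 38]
BINARY_OP ^ → 8 ^ 38 = 46. Stack: [46]
LOAD_FAST a → push 16. Stack: [46, 16]
LOAD_CONST → push 10. Stack: [46, 16, 10]
BINARY_OP - → 16 - 10 = 6. Stack: [46, 6]
BINARY_OP // → 46 // 6 = 7. Stack: [7]
STORE_FAST m → m=7. Stack: []
LOAD_FAST_LOAD_FAST m,a → push 7,16. Stack: [7, 16]
COMPARE_OP bool(>) → 7 vs 16 = False. Stack: [False]
POP_JUMP_IF_FALSE → pop False; jump. Stack: []
LOAD_FAST_LOAD_FAST b,c → push 17,38. Stack: [17, 38]
BINARY_OP | → 17 | 38 = 55. Stack: [55]
LOAD_FAST b → push 17. Stack: [55, 17]
BINARY_OP // → 55 // 17 = 3. Stack: [3]
STORE_FAST q → q=3. Stack: []
LOAD_FAST q → push 3. Stack: [3]
RETURN_VALUE → return 3.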